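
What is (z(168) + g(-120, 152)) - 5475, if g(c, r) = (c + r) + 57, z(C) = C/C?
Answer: -5385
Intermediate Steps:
z(C) = 1
g(c, r) = 57 + c + r
(z(168) + g(-120, 152)) - 5475 = (1 + (57 - 120 + 152)) - 5475 = (1 + 89) - 5475 = 90 - 5475 = -5385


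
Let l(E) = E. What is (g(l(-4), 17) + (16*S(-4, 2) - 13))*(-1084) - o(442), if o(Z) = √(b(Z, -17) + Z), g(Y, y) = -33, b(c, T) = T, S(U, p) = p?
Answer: 15176 - 5*√17 ≈ 15155.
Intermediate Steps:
o(Z) = √(-17 + Z)
(g(l(-4), 17) + (16*S(-4, 2) - 13))*(-1084) - o(442) = (-33 + (16*2 - 13))*(-1084) - √(-17 + 442) = (-33 + (32 - 13))*(-1084) - √425 = (-33 + 19)*(-1084) - 5*√17 = -14*(-1084) - 5*√17 = 15176 - 5*√17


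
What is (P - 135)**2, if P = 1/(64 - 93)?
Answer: 15335056/841 ≈ 18234.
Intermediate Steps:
P = -1/29 (P = 1/(-29) = -1/29 ≈ -0.034483)
(P - 135)**2 = (-1/29 - 135)**2 = (-3916/29)**2 = 15335056/841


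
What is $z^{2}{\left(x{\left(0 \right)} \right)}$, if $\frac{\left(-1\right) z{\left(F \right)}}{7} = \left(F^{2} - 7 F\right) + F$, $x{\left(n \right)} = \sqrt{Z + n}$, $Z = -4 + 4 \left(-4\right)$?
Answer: $-15680 + 23520 i \sqrt{5} \approx -15680.0 + 52592.0 i$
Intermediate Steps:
$Z = -20$ ($Z = -4 - 16 = -20$)
$x{\left(n \right)} = \sqrt{-20 + n}$
$z{\left(F \right)} = - 7 F^{2} + 42 F$ ($z{\left(F \right)} = - 7 \left(\left(F^{2} - 7 F\right) + F\right) = - 7 \left(F^{2} - 6 F\right) = - 7 F^{2} + 42 F$)
$z^{2}{\left(x{\left(0 \right)} \right)} = \left(7 \sqrt{-20 + 0} \left(6 - \sqrt{-20 + 0}\right)\right)^{2} = \left(7 \sqrt{-20} \left(6 - \sqrt{-20}\right)\right)^{2} = \left(7 \cdot 2 i \sqrt{5} \left(6 - 2 i \sqrt{5}\right)\right)^{2} = \left(14 i \sqrt{5} \left(6 - 2 i \sqrt{5}\right)\right)^{2} = - 980 \left(6 - 2 i \sqrt{5}\right)^{2}$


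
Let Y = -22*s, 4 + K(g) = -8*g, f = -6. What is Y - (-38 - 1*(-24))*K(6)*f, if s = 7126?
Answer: -152404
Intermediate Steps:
K(g) = -4 - 8*g
Y = -156772 (Y = -22*7126 = -156772)
Y - (-38 - 1*(-24))*K(6)*f = -156772 - (-38 - 1*(-24))*(-4 - 8*6)*(-6) = -156772 - (-38 + 24)*(-4 - 48)*(-6) = -156772 - (-14*(-52))*(-6) = -156772 - 728*(-6) = -156772 - 1*(-4368) = -156772 + 4368 = -152404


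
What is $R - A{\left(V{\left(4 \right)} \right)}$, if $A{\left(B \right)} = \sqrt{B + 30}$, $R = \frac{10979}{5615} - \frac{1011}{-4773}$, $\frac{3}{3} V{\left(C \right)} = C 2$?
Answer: $\frac{19359844}{8933465} - \sqrt{38} \approx -3.9973$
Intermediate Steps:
$V{\left(C \right)} = 2 C$ ($V{\left(C \right)} = C 2 = 2 C$)
$R = \frac{19359844}{8933465}$ ($R = 10979 \cdot \frac{1}{5615} - - \frac{337}{1591} = \frac{10979}{5615} + \frac{337}{1591} = \frac{19359844}{8933465} \approx 2.1671$)
$A{\left(B \right)} = \sqrt{30 + B}$
$R - A{\left(V{\left(4 \right)} \right)} = \frac{19359844}{8933465} - \sqrt{30 + 2 \cdot 4} = \frac{19359844}{8933465} - \sqrt{30 + 8} = \frac{19359844}{8933465} - \sqrt{38}$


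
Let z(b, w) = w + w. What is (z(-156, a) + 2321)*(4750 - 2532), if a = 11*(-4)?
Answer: 4952794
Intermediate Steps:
a = -44
z(b, w) = 2*w
(z(-156, a) + 2321)*(4750 - 2532) = (2*(-44) + 2321)*(4750 - 2532) = (-88 + 2321)*2218 = 2233*2218 = 4952794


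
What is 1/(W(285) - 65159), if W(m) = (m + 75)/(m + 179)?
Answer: -58/3779177 ≈ -1.5347e-5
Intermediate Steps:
W(m) = (75 + m)/(179 + m)
1/(W(285) - 65159) = 1/((75 + 285)/(179 + 285) - 65159) = 1/(360/464 - 65159) = 1/((1/464)*360 - 65159) = 1/(45/58 - 65159) = 1/(-3779177/58) = -58/3779177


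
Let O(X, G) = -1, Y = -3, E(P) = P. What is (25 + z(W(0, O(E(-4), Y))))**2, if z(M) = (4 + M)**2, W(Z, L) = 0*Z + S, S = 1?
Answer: 2500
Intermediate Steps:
W(Z, L) = 1 (W(Z, L) = 0*Z + 1 = 0 + 1 = 1)
(25 + z(W(0, O(E(-4), Y))))**2 = (25 + (4 + 1)**2)**2 = (25 + 5**2)**2 = (25 + 25)**2 = 50**2 = 2500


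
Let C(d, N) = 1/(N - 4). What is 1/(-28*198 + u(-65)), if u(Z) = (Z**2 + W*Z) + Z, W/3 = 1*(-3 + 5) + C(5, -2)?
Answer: -2/3483 ≈ -0.00057422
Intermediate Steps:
C(d, N) = 1/(-4 + N)
W = 11/2 (W = 3*(1*(-3 + 5) + 1/(-4 - 2)) = 3*(1*2 + 1/(-6)) = 3*(2 - 1/6) = 3*(11/6) = 11/2 ≈ 5.5000)
u(Z) = Z**2 + 13*Z/2 (u(Z) = (Z**2 + 11*Z/2) + Z = Z**2 + 13*Z/2)
1/(-28*198 + u(-65)) = 1/(-28*198 + (1/2)*(-65)*(13 + 2*(-65))) = 1/(-5544 + (1/2)*(-65)*(13 - 130)) = 1/(-5544 + (1/2)*(-65)*(-117)) = 1/(-5544 + 7605/2) = 1/(-3483/2) = -2/3483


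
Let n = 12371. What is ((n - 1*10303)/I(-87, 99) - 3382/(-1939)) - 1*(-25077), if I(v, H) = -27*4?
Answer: 1311945032/52353 ≈ 25060.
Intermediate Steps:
I(v, H) = -108
((n - 1*10303)/I(-87, 99) - 3382/(-1939)) - 1*(-25077) = ((12371 - 1*10303)/(-108) - 3382/(-1939)) - 1*(-25077) = ((12371 - 10303)*(-1/108) - 3382*(-1/1939)) + 25077 = (2068*(-1/108) + 3382/1939) + 25077 = (-517/27 + 3382/1939) + 25077 = -911149/52353 + 25077 = 1311945032/52353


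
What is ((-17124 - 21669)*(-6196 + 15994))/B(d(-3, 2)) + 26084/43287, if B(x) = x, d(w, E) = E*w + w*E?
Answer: 2742186873271/86574 ≈ 3.1674e+7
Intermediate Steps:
d(w, E) = 2*E*w (d(w, E) = E*w + E*w = 2*E*w)
((-17124 - 21669)*(-6196 + 15994))/B(d(-3, 2)) + 26084/43287 = ((-17124 - 21669)*(-6196 + 15994))/((2*2*(-3))) + 26084/43287 = -38793*9798/(-12) + 26084*(1/43287) = -380093814*(-1/12) + 26084/43287 = 63348969/2 + 26084/43287 = 2742186873271/86574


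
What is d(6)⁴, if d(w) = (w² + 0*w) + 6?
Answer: 3111696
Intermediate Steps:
d(w) = 6 + w² (d(w) = (w² + 0) + 6 = w² + 6 = 6 + w²)
d(6)⁴ = (6 + 6²)⁴ = (6 + 36)⁴ = 42⁴ = 3111696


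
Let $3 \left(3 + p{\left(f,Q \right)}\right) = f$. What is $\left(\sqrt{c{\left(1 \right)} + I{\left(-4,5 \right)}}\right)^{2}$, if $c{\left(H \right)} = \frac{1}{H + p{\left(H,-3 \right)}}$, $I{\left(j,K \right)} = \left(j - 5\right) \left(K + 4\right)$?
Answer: $- \frac{408}{5} \approx -81.6$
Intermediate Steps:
$I{\left(j,K \right)} = \left(-5 + j\right) \left(4 + K\right)$
$p{\left(f,Q \right)} = -3 + \frac{f}{3}$
$c{\left(H \right)} = \frac{1}{-3 + \frac{4 H}{3}}$ ($c{\left(H \right)} = \frac{1}{H + \left(-3 + \frac{H}{3}\right)} = \frac{1}{-3 + \frac{4 H}{3}}$)
$\left(\sqrt{c{\left(1 \right)} + I{\left(-4,5 \right)}}\right)^{2} = \left(\sqrt{\frac{3}{-9 + 4 \cdot 1} + \left(-20 - 25 + 4 \left(-4\right) + 5 \left(-4\right)\right)}\right)^{2} = \left(\sqrt{\frac{3}{-9 + 4} - 81}\right)^{2} = \left(\sqrt{\frac{3}{-5} - 81}\right)^{2} = \left(\sqrt{3 \left(- \frac{1}{5}\right) - 81}\right)^{2} = \left(\sqrt{- \frac{3}{5} - 81}\right)^{2} = \left(\sqrt{- \frac{408}{5}}\right)^{2} = \left(\frac{2 i \sqrt{510}}{5}\right)^{2} = - \frac{408}{5}$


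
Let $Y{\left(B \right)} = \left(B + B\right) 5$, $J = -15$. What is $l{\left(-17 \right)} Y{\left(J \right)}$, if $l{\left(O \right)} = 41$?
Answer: $-6150$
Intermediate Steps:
$Y{\left(B \right)} = 10 B$ ($Y{\left(B \right)} = 2 B 5 = 10 B$)
$l{\left(-17 \right)} Y{\left(J \right)} = 41 \cdot 10 \left(-15\right) = 41 \left(-150\right) = -6150$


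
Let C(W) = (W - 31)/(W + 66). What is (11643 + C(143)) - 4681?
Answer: 1455170/209 ≈ 6962.5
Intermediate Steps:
C(W) = (-31 + W)/(66 + W)
(11643 + C(143)) - 4681 = (11643 + (-31 + 143)/(66 + 143)) - 4681 = (11643 + 112/209) - 4681 = 2433499/209 - 4681 = 1455170/209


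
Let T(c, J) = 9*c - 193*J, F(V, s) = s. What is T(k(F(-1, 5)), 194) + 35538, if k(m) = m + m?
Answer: -1814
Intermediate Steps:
k(m) = 2*m
T(c, J) = -193*J + 9*c
T(k(F(-1, 5)), 194) + 35538 = (-193*194 + 9*(2*5)) + 35538 = (-37442 + 9*10) + 35538 = (-37442 + 90) + 35538 = -37352 + 35538 = -1814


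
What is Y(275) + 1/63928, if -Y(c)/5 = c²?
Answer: -24172774999/63928 ≈ -3.7813e+5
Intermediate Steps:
Y(c) = -5*c²
Y(275) + 1/63928 = -5*275² + 1/63928 = -5*75625 + 1/63928 = -378125 + 1/63928 = -24172774999/63928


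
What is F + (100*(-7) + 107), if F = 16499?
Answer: 15906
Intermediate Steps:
F + (100*(-7) + 107) = 16499 + (100*(-7) + 107) = 16499 + (-700 + 107) = 16499 - 593 = 15906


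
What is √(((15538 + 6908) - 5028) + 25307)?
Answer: 5*√1709 ≈ 206.70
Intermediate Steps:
√(((15538 + 6908) - 5028) + 25307) = √((22446 - 5028) + 25307) = √(17418 + 25307) = √42725 = 5*√1709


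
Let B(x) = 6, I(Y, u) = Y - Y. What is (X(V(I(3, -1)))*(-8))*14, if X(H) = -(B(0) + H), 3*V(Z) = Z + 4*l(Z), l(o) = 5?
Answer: 4256/3 ≈ 1418.7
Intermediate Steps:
I(Y, u) = 0
V(Z) = 20/3 + Z/3 (V(Z) = (Z + 4*5)/3 = (Z + 20)/3 = (20 + Z)/3 = 20/3 + Z/3)
X(H) = -6 - H (X(H) = -(6 + H) = -6 - H)
(X(V(I(3, -1)))*(-8))*14 = ((-6 - (20/3 + (⅓)*0))*(-8))*14 = ((-6 - (20/3 + 0))*(-8))*14 = ((-6 - 1*20/3)*(-8))*14 = ((-6 - 20/3)*(-8))*14 = -38/3*(-8)*14 = (304/3)*14 = 4256/3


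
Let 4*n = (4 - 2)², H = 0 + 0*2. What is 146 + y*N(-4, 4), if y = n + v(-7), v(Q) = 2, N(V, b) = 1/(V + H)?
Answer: 581/4 ≈ 145.25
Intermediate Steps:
H = 0 (H = 0 + 0 = 0)
n = 1 (n = (4 - 2)²/4 = (¼)*2² = (¼)*4 = 1)
N(V, b) = 1/V (N(V, b) = 1/(V + 0) = 1/V)
y = 3 (y = 1 + 2 = 3)
146 + y*N(-4, 4) = 146 + 3/(-4) = 146 + 3*(-¼) = 146 - ¾ = 581/4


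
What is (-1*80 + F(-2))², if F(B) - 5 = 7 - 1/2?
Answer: 18769/4 ≈ 4692.3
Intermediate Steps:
F(B) = 23/2 (F(B) = 5 + (7 - 1/2) = 5 + (7 - 1*½) = 5 + (7 - ½) = 5 + 13/2 = 23/2)
(-1*80 + F(-2))² = (-1*80 + 23/2)² = (-80 + 23/2)² = (-137/2)² = 18769/4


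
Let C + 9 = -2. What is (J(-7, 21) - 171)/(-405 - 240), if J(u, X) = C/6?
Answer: 1037/3870 ≈ 0.26796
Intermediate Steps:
C = -11 (C = -9 - 2 = -11)
J(u, X) = -11/6
(J(-7, 21) - 171)/(-405 - 240) = (-11/6 - 171)/(-405 - 240) = -1037/6/(-645) = -1037/6*(-1/645) = 1037/3870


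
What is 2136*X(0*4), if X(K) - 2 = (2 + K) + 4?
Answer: 17088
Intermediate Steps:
X(K) = 8 + K (X(K) = 2 + ((2 + K) + 4) = 2 + (6 + K) = 8 + K)
2136*X(0*4) = 2136*(8 + 0*4) = 2136*(8 + 0) = 2136*8 = 17088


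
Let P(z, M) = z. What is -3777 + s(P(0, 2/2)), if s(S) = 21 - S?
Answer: -3756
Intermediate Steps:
-3777 + s(P(0, 2/2)) = -3777 + (21 - 1*0) = -3777 + (21 + 0) = -3777 + 21 = -3756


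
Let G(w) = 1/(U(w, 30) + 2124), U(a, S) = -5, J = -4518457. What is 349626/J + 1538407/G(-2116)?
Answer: 14729647635130255/4518457 ≈ 3.2599e+9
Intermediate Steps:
G(w) = 1/2119 (G(w) = 1/(-5 + 2124) = 1/2119)
349626/J + 1538407/G(-2116) = 349626/(-4518457) + 1538407/(1/2119) = 349626*(-1/4518457) + 1538407*2119 = -349626/4518457 + 3259884433 = 14729647635130255/4518457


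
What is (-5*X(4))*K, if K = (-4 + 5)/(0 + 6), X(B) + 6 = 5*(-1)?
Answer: 55/6 ≈ 9.1667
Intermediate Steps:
X(B) = -11 (X(B) = -6 + 5*(-1) = -6 - 5 = -11)
K = ⅙ (K = 1/6 = 1*(⅙) = ⅙ ≈ 0.16667)
(-5*X(4))*K = -5*(-11)*(⅙) = 55*(⅙) = 55/6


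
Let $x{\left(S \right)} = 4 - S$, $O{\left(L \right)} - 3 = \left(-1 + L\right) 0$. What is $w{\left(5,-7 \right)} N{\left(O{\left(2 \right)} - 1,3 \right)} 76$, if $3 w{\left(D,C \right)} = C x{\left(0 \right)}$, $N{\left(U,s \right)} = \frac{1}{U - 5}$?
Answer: $\frac{2128}{9} \approx 236.44$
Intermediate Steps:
$O{\left(L \right)} = 3$ ($O{\left(L \right)} = 3 + \left(-1 + L\right) 0 = 3 + 0 = 3$)
$N{\left(U,s \right)} = \frac{1}{-5 + U}$
$w{\left(D,C \right)} = \frac{4 C}{3}$ ($w{\left(D,C \right)} = \frac{C \left(4 - 0\right)}{3} = \frac{C \left(4 + 0\right)}{3} = \frac{C 4}{3} = \frac{4 C}{3}$)
$w{\left(5,-7 \right)} N{\left(O{\left(2 \right)} - 1,3 \right)} 76 = \frac{\frac{4}{3} \left(-7\right)}{-5 + \left(3 - 1\right)} 76 = - \frac{28}{3 \left(-5 + \left(3 - 1\right)\right)} 76 = - \frac{28}{3 \left(-5 + 2\right)} 76 = - \frac{28}{3 \left(-3\right)} 76 = \left(- \frac{28}{3}\right) \left(- \frac{1}{3}\right) 76 = \frac{28}{9} \cdot 76 = \frac{2128}{9}$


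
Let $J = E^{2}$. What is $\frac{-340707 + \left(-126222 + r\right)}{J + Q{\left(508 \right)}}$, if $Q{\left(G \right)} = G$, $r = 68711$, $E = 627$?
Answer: $- \frac{398218}{393637} \approx -1.0116$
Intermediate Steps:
$J = 393129$ ($J = 627^{2} = 393129$)
$\frac{-340707 + \left(-126222 + r\right)}{J + Q{\left(508 \right)}} = \frac{-340707 + \left(-126222 + 68711\right)}{393129 + 508} = \frac{-340707 - 57511}{393637} = \left(-398218\right) \frac{1}{393637} = - \frac{398218}{393637}$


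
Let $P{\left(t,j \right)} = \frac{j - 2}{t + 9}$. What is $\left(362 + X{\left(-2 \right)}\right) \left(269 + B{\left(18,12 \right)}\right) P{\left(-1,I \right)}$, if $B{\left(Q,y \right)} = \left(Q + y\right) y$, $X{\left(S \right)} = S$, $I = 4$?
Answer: $56610$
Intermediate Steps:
$B{\left(Q,y \right)} = y \left(Q + y\right)$
$P{\left(t,j \right)} = \frac{-2 + j}{9 + t}$
$\left(362 + X{\left(-2 \right)}\right) \left(269 + B{\left(18,12 \right)}\right) P{\left(-1,I \right)} = \left(362 - 2\right) \left(269 + 12 \left(18 + 12\right)\right) \frac{-2 + 4}{9 - 1} = 360 \left(269 + 12 \cdot 30\right) \frac{1}{8} \cdot 2 = 360 \left(269 + 360\right) \frac{1}{8} \cdot 2 = 360 \cdot 629 \cdot \frac{1}{4} = 226440 \cdot \frac{1}{4} = 56610$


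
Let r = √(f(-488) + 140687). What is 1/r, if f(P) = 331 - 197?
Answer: √140821/140821 ≈ 0.0026648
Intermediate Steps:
f(P) = 134
r = √140821 (r = √(134 + 140687) = √140821 ≈ 375.26)
1/r = 1/(√140821) = √140821/140821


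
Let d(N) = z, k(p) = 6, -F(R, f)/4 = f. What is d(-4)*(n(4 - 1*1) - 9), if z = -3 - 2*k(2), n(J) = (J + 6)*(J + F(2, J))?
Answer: 1350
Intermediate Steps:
F(R, f) = -4*f
n(J) = -3*J*(6 + J) (n(J) = (J + 6)*(J - 4*J) = (6 + J)*(-3*J) = -3*J*(6 + J))
z = -15 (z = -3 - 2*6 = -3 - 12 = -15)
d(N) = -15
d(-4)*(n(4 - 1*1) - 9) = -15*(3*(4 - 1*1)*(-6 - (4 - 1*1)) - 9) = -15*(3*(4 - 1)*(-6 - (4 - 1)) - 9) = -15*(3*3*(-6 - 1*3) - 9) = -15*(3*3*(-6 - 3) - 9) = -15*(3*3*(-9) - 9) = -15*(-81 - 9) = -15*(-90) = 1350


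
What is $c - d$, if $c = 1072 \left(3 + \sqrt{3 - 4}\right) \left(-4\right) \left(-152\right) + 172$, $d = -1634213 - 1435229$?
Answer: $5024942 + 651776 i \approx 5.0249 \cdot 10^{6} + 6.5178 \cdot 10^{5} i$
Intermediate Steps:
$d = -3069442$ ($d = -1634213 - 1435229 = -3069442$)
$c = 1955500 + 651776 i$ ($c = 1072 \left(3 + \sqrt{-1}\right) \left(-4\right) \left(-152\right) + 172 = 1072 \left(3 + i\right) \left(-4\right) \left(-152\right) + 172 = 1072 \left(-12 - 4 i\right) \left(-152\right) + 172 = 1072 \left(1824 + 608 i\right) + 172 = \left(1955328 + 651776 i\right) + 172 = 1955500 + 651776 i \approx 1.9555 \cdot 10^{6} + 6.5178 \cdot 10^{5} i$)
$c - d = \left(1955500 + 651776 i\right) - -3069442 = \left(1955500 + 651776 i\right) + 3069442 = 5024942 + 651776 i$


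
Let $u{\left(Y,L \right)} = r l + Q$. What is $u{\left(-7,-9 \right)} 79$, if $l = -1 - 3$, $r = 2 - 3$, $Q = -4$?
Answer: $0$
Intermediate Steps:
$r = -1$ ($r = 2 - 3 = -1$)
$l = -4$
$u{\left(Y,L \right)} = 0$ ($u{\left(Y,L \right)} = \left(-1\right) \left(-4\right) - 4 = 4 - 4 = 0$)
$u{\left(-7,-9 \right)} 79 = 0 \cdot 79 = 0$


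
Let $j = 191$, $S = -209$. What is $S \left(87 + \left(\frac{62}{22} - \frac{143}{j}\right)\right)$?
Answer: $- \frac{3555565}{191} \approx -18616.0$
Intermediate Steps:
$S \left(87 + \left(\frac{62}{22} - \frac{143}{j}\right)\right) = - 209 \left(87 + \left(\frac{62}{22} - \frac{143}{191}\right)\right) = - 209 \left(87 + \left(62 \cdot \frac{1}{22} - \frac{143}{191}\right)\right) = - 209 \left(87 + \left(\frac{31}{11} - \frac{143}{191}\right)\right) = - 209 \left(87 + \frac{4348}{2101}\right) = \left(-209\right) \frac{187135}{2101} = - \frac{3555565}{191}$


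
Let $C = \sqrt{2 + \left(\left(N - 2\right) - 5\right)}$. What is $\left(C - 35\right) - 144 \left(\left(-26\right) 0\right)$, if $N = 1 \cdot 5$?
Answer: $-35$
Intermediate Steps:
$N = 5$
$C = 0$ ($C = \sqrt{2 + \left(\left(5 - 2\right) - 5\right)} = \sqrt{2 + \left(3 - 5\right)} = \sqrt{2 - 2} = \sqrt{0} = 0$)
$\left(C - 35\right) - 144 \left(\left(-26\right) 0\right) = \left(0 - 35\right) - 144 \left(\left(-26\right) 0\right) = \left(0 - 35\right) - 0 = -35 + 0 = -35$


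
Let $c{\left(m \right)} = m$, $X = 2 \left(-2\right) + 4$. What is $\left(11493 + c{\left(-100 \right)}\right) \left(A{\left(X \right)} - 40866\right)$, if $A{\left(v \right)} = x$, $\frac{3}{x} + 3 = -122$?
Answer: $- \frac{58198326429}{125} \approx -4.6559 \cdot 10^{8}$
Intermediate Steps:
$X = 0$ ($X = -4 + 4 = 0$)
$x = - \frac{3}{125}$ ($x = \frac{3}{-3 - 122} = \frac{3}{-125} = 3 \left(- \frac{1}{125}\right) = - \frac{3}{125} \approx -0.024$)
$A{\left(v \right)} = - \frac{3}{125}$
$\left(11493 + c{\left(-100 \right)}\right) \left(A{\left(X \right)} - 40866\right) = \left(11493 - 100\right) \left(- \frac{3}{125} - 40866\right) = 11393 \left(- \frac{5108253}{125}\right) = - \frac{58198326429}{125}$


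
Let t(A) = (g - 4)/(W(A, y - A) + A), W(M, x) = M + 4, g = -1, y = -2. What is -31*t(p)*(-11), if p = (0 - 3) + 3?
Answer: -1705/4 ≈ -426.25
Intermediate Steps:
p = 0 (p = -3 + 3 = 0)
W(M, x) = 4 + M
t(A) = -5/(4 + 2*A) (t(A) = (-1 - 4)/((4 + A) + A) = -5/(4 + 2*A))
-31*t(p)*(-11) = -(-155)/(4 + 2*0)*(-11) = -(-155)/(4 + 0)*(-11) = -(-155)/4*(-11) = -31*(-5/4)*(-11) = (155/4)*(-11) = -1705/4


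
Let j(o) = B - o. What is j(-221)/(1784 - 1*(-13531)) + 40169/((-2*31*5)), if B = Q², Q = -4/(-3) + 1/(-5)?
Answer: -27680369707/213644250 ≈ -129.56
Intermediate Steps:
Q = 17/15 (Q = -4*(-⅓) + 1*(-⅕) = 4/3 - ⅕ = 17/15 ≈ 1.1333)
B = 289/225 (B = (17/15)² = 289/225 ≈ 1.2844)
j(o) = 289/225 - o
j(-221)/(1784 - 1*(-13531)) + 40169/((-2*31*5)) = (289/225 - 1*(-221))/(1784 - 1*(-13531)) + 40169/((-2*31*5)) = (289/225 + 221)/(1784 + 13531) + 40169/((-62*5)) = (50014/225)/15315 + 40169/(-310) = (50014/225)*(1/15315) + 40169*(-1/310) = 50014/3445875 - 40169/310 = -27680369707/213644250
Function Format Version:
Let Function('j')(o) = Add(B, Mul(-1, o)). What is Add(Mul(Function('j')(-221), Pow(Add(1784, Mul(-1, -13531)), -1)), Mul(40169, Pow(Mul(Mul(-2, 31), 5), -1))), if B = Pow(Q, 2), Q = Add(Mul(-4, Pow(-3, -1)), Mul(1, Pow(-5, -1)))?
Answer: Rational(-27680369707, 213644250) ≈ -129.56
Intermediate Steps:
Q = Rational(17, 15) (Q = Add(Mul(-4, Rational(-1, 3)), Mul(1, Rational(-1, 5))) = Add(Rational(4, 3), Rational(-1, 5)) = Rational(17, 15) ≈ 1.1333)
B = Rational(289, 225) (B = Pow(Rational(17, 15), 2) = Rational(289, 225) ≈ 1.2844)
Function('j')(o) = Add(Rational(289, 225), Mul(-1, o))
Add(Mul(Function('j')(-221), Pow(Add(1784, Mul(-1, -13531)), -1)), Mul(40169, Pow(Mul(Mul(-2, 31), 5), -1))) = Add(Mul(Add(Rational(289, 225), Mul(-1, -221)), Pow(Add(1784, Mul(-1, -13531)), -1)), Mul(40169, Pow(Mul(Mul(-2, 31), 5), -1))) = Add(Mul(Add(Rational(289, 225), 221), Pow(Add(1784, 13531), -1)), Mul(40169, Pow(Mul(-62, 5), -1))) = Add(Mul(Rational(50014, 225), Pow(15315, -1)), Mul(40169, Pow(-310, -1))) = Add(Mul(Rational(50014, 225), Rational(1, 15315)), Mul(40169, Rational(-1, 310))) = Add(Rational(50014, 3445875), Rational(-40169, 310)) = Rational(-27680369707, 213644250)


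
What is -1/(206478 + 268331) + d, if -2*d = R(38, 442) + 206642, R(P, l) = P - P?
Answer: -49057740690/474809 ≈ -1.0332e+5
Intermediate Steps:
R(P, l) = 0
d = -103321 (d = -(0 + 206642)/2 = -½*206642 = -103321)
-1/(206478 + 268331) + d = -1/(206478 + 268331) - 103321 = -1/474809 - 103321 = -49057740690/474809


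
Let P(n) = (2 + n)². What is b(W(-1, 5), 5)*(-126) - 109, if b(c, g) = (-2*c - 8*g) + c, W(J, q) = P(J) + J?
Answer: 4931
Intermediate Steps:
W(J, q) = J + (2 + J)² (W(J, q) = (2 + J)² + J = J + (2 + J)²)
b(c, g) = -c - 8*g (b(c, g) = (-8*g - 2*c) + c = -c - 8*g)
b(W(-1, 5), 5)*(-126) - 109 = (-(-1 + (2 - 1)²) - 8*5)*(-126) - 109 = (-(-1 + 1²) - 40)*(-126) - 109 = (-(-1 + 1) - 40)*(-126) - 109 = (-1*0 - 40)*(-126) - 109 = (0 - 40)*(-126) - 109 = -40*(-126) - 109 = 5040 - 109 = 4931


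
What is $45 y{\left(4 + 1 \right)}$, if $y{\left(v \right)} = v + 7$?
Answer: $540$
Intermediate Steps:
$y{\left(v \right)} = 7 + v$
$45 y{\left(4 + 1 \right)} = 45 \left(7 + \left(4 + 1\right)\right) = 45 \left(7 + 5\right) = 45 \cdot 12 = 540$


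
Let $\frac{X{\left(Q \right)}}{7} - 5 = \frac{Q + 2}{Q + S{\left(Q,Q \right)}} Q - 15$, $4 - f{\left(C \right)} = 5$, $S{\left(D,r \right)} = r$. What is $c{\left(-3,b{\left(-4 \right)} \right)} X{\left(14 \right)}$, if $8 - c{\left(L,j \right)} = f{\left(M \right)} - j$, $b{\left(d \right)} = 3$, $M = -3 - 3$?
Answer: $-168$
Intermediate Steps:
$M = -6$ ($M = -3 - 3 = -6$)
$f{\left(C \right)} = -1$ ($f{\left(C \right)} = 4 - 5 = -1$)
$X{\left(Q \right)} = -63 + \frac{7 Q}{2}$ ($X{\left(Q \right)} = 35 + 7 \left(\frac{Q + 2}{Q + Q} Q - 15\right) = 35 + 7 \left(\frac{2 + Q}{2 Q} Q - 15\right) = 35 + 7 \left(\left(1 + \frac{Q}{2}\right) - 15\right) = 35 + 7 \left(-14 + \frac{Q}{2}\right) = 35 + \left(-98 + \frac{7 Q}{2}\right) = -63 + \frac{7 Q}{2}$)
$c{\left(L,j \right)} = 9 + j$ ($c{\left(L,j \right)} = 8 - \left(-1 - j\right) = 8 + \left(1 + j\right) = 9 + j$)
$c{\left(-3,b{\left(-4 \right)} \right)} X{\left(14 \right)} = \left(9 + 3\right) \left(-63 + \frac{7}{2} \cdot 14\right) = 12 \left(-63 + 49\right) = 12 \left(-14\right) = -168$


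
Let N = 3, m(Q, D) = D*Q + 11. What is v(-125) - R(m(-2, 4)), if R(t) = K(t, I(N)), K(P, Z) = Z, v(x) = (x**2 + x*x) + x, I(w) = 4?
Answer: 31121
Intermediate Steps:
m(Q, D) = 11 + D*Q
v(x) = x + 2*x**2 (v(x) = (x**2 + x**2) + x = 2*x**2 + x = x + 2*x**2)
R(t) = 4
v(-125) - R(m(-2, 4)) = -125*(1 + 2*(-125)) - 1*4 = -125*(1 - 250) - 4 = -125*(-249) - 4 = 31125 - 4 = 31121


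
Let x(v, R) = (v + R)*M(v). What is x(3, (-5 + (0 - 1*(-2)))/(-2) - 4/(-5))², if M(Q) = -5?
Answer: 2809/4 ≈ 702.25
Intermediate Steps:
x(v, R) = -5*R - 5*v (x(v, R) = (v + R)*(-5) = (R + v)*(-5) = -5*R - 5*v)
x(3, (-5 + (0 - 1*(-2)))/(-2) - 4/(-5))² = (-5*((-5 + (0 - 1*(-2)))/(-2) - 4/(-5)) - 5*3)² = (-5*((-5 + (0 + 2))*(-½) - 4*(-⅕)) - 15)² = (-5*((-5 + 2)*(-½) + ⅘) - 15)² = (-5*(-3*(-½) + ⅘) - 15)² = (-5*(3/2 + ⅘) - 15)² = (-5*23/10 - 15)² = (-23/2 - 15)² = (-53/2)² = 2809/4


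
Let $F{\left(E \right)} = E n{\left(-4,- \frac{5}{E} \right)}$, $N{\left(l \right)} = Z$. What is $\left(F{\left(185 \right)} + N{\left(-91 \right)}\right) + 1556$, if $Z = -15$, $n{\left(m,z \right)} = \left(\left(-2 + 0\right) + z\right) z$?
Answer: $\frac{57392}{37} \approx 1551.1$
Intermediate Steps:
$n{\left(m,z \right)} = z \left(-2 + z\right)$ ($n{\left(m,z \right)} = \left(-2 + z\right) z = z \left(-2 + z\right)$)
$N{\left(l \right)} = -15$
$F{\left(E \right)} = 10 + \frac{25}{E}$ ($F{\left(E \right)} = E - \frac{5}{E} \left(-2 - \frac{5}{E}\right) = E \left(- \frac{5 \left(-2 - \frac{5}{E}\right)}{E}\right) = 10 + \frac{25}{E}$)
$\left(F{\left(185 \right)} + N{\left(-91 \right)}\right) + 1556 = \left(\left(10 + \frac{25}{185}\right) - 15\right) + 1556 = \left(\left(10 + 25 \cdot \frac{1}{185}\right) - 15\right) + 1556 = \left(\left(10 + \frac{5}{37}\right) - 15\right) + 1556 = \left(\frac{375}{37} - 15\right) + 1556 = - \frac{180}{37} + 1556 = \frac{57392}{37}$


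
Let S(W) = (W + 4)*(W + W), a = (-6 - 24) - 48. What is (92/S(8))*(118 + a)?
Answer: 115/6 ≈ 19.167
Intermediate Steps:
a = -78 (a = -30 - 48 = -78)
S(W) = 2*W*(4 + W) (S(W) = (4 + W)*(2*W) = 2*W*(4 + W))
(92/S(8))*(118 + a) = (92/((2*8*(4 + 8))))*(118 - 78) = (92/((2*8*12)))*40 = (92/192)*40 = (92*(1/192))*40 = (23/48)*40 = 115/6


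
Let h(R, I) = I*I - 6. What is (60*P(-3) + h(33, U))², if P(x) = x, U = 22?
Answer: 88804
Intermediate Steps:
h(R, I) = -6 + I² (h(R, I) = I² - 6 = -6 + I²)
(60*P(-3) + h(33, U))² = (60*(-3) + (-6 + 22²))² = (-180 + (-6 + 484))² = (-180 + 478)² = 298² = 88804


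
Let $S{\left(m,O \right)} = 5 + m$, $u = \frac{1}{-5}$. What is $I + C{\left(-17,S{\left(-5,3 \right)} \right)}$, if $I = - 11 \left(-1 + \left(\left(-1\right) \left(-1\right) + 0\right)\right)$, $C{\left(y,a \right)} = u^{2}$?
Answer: $\frac{1}{25} \approx 0.04$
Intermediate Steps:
$u = - \frac{1}{5} \approx -0.2$
$C{\left(y,a \right)} = \frac{1}{25}$ ($C{\left(y,a \right)} = \left(- \frac{1}{5}\right)^{2} = \frac{1}{25}$)
$I = 0$ ($I = - 11 \left(-1 + \left(1 + 0\right)\right) = - 11 \left(-1 + 1\right) = \left(-11\right) 0 = 0$)
$I + C{\left(-17,S{\left(-5,3 \right)} \right)} = 0 + \frac{1}{25} = \frac{1}{25}$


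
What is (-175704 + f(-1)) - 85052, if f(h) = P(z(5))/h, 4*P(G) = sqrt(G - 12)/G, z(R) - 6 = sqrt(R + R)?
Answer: -260756 - 3*I*sqrt(6 - sqrt(10))/52 + I*sqrt(10)*sqrt(6 - sqrt(10))/104 ≈ -2.6076e+5 - 0.045964*I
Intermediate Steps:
z(R) = 6 + sqrt(2)*sqrt(R) (z(R) = 6 + sqrt(R + R) = 6 + sqrt(2*R) = 6 + sqrt(2)*sqrt(R))
P(G) = sqrt(-12 + G)/(4*G) (P(G) = (sqrt(G - 12)/G)/4 = (sqrt(-12 + G)/G)/4 = sqrt(-12 + G)/(4*G))
f(h) = sqrt(-6 + sqrt(10))/(4*h*(6 + sqrt(10))) (f(h) = (sqrt(-12 + (6 + sqrt(2)*sqrt(5)))/(4*(6 + sqrt(2)*sqrt(5))))/h = (sqrt(-12 + (6 + sqrt(10)))/(4*(6 + sqrt(10))))/h = (sqrt(-6 + sqrt(10))/(4*(6 + sqrt(10))))/h = sqrt(-6 + sqrt(10))/(4*h*(6 + sqrt(10))))
(-175704 + f(-1)) - 85052 = (-175704 + (1/4)*sqrt(-6 + sqrt(10))/(-1*(6 + sqrt(10)))) - 85052 = (-175704 + (1/4)*(-1)*sqrt(-6 + sqrt(10))/(6 + sqrt(10))) - 85052 = (-175704 - sqrt(-6 + sqrt(10))/(4*(6 + sqrt(10)))) - 85052 = -260756 - sqrt(-6 + sqrt(10))/(4*(6 + sqrt(10)))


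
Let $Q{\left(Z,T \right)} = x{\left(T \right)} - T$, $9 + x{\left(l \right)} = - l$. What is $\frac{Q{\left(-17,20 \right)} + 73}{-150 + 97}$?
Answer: $- \frac{24}{53} \approx -0.45283$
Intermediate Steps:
$x{\left(l \right)} = -9 - l$
$Q{\left(Z,T \right)} = -9 - 2 T$ ($Q{\left(Z,T \right)} = \left(-9 - T\right) - T = -9 - 2 T$)
$\frac{Q{\left(-17,20 \right)} + 73}{-150 + 97} = \frac{\left(-9 - 40\right) + 73}{-150 + 97} = \frac{\left(-9 - 40\right) + 73}{-53} = \left(-49 + 73\right) \left(- \frac{1}{53}\right) = 24 \left(- \frac{1}{53}\right) = - \frac{24}{53}$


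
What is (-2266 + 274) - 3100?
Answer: -5092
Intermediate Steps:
(-2266 + 274) - 3100 = -1992 - 3100 = -5092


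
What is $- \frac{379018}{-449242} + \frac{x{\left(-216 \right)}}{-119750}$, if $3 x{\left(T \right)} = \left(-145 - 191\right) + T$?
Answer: $\frac{11367516507}{13449182375} \approx 0.84522$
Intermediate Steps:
$x{\left(T \right)} = -112 + \frac{T}{3}$ ($x{\left(T \right)} = \frac{\left(-145 - 191\right) + T}{3} = \frac{-336 + T}{3} = -112 + \frac{T}{3}$)
$- \frac{379018}{-449242} + \frac{x{\left(-216 \right)}}{-119750} = - \frac{379018}{-449242} + \frac{-112 + \frac{1}{3} \left(-216\right)}{-119750} = \left(-379018\right) \left(- \frac{1}{449242}\right) + \left(-112 - 72\right) \left(- \frac{1}{119750}\right) = \frac{189509}{224621} - - \frac{92}{59875} = \frac{189509}{224621} + \frac{92}{59875} = \frac{11367516507}{13449182375}$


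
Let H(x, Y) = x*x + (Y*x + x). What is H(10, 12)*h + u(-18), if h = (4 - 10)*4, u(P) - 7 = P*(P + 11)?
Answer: -5387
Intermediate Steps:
H(x, Y) = x + x² + Y*x (H(x, Y) = x² + (x + Y*x) = x + x² + Y*x)
u(P) = 7 + P*(11 + P) (u(P) = 7 + P*(P + 11) = 7 + P*(11 + P))
h = -24 (h = -6*4 = -24)
H(10, 12)*h + u(-18) = (10*(1 + 12 + 10))*(-24) + (7 + (-18)² + 11*(-18)) = (10*23)*(-24) + (7 + 324 - 198) = 230*(-24) + 133 = -5520 + 133 = -5387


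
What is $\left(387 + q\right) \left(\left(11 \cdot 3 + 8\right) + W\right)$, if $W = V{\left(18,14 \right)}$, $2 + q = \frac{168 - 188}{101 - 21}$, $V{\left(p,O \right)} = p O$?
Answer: $\frac{450927}{4} \approx 1.1273 \cdot 10^{5}$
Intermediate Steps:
$V{\left(p,O \right)} = O p$
$q = - \frac{9}{4}$ ($q = -2 + \frac{168 - 188}{101 - 21} = -2 - \frac{20}{80} = -2 - \frac{1}{4} = - \frac{9}{4} \approx -2.25$)
$W = 252$ ($W = 14 \cdot 18 = 252$)
$\left(387 + q\right) \left(\left(11 \cdot 3 + 8\right) + W\right) = \left(387 - \frac{9}{4}\right) \left(\left(11 \cdot 3 + 8\right) + 252\right) = \frac{1539 \left(\left(33 + 8\right) + 252\right)}{4} = \frac{1539 \left(41 + 252\right)}{4} = \frac{1539}{4} \cdot 293 = \frac{450927}{4}$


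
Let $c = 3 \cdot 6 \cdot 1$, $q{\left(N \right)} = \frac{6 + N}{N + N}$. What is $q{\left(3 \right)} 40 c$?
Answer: $1080$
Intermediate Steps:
$q{\left(N \right)} = \frac{6 + N}{2 N}$
$c = 18$ ($c = 18 \cdot 1 = 18$)
$q{\left(3 \right)} 40 c = \frac{6 + 3}{2 \cdot 3} \cdot 40 \cdot 18 = \frac{1}{2} \cdot \frac{1}{3} \cdot 9 \cdot 40 \cdot 18 = \frac{3}{2} \cdot 40 \cdot 18 = 60 \cdot 18 = 1080$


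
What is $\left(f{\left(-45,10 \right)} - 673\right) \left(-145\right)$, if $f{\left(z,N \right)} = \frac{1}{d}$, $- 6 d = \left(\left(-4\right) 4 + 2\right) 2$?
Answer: $\frac{1365755}{14} \approx 97554.0$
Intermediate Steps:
$d = \frac{14}{3}$ ($d = - \frac{\left(\left(-4\right) 4 + 2\right) 2}{6} = - \frac{\left(-16 + 2\right) 2}{6} = - \frac{\left(-14\right) 2}{6} = \left(- \frac{1}{6}\right) \left(-28\right) = \frac{14}{3} \approx 4.6667$)
$f{\left(z,N \right)} = \frac{3}{14}$ ($f{\left(z,N \right)} = \frac{1}{\frac{14}{3}} = \frac{3}{14}$)
$\left(f{\left(-45,10 \right)} - 673\right) \left(-145\right) = \left(\frac{3}{14} - 673\right) \left(-145\right) = \left(- \frac{9419}{14}\right) \left(-145\right) = \frac{1365755}{14}$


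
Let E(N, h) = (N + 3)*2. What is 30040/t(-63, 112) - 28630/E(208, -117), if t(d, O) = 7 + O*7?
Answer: -4984725/166901 ≈ -29.866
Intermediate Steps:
t(d, O) = 7 + 7*O
E(N, h) = 6 + 2*N (E(N, h) = (3 + N)*2 = 6 + 2*N)
30040/t(-63, 112) - 28630/E(208, -117) = 30040/(7 + 7*112) - 28630/(6 + 2*208) = 30040/(7 + 784) - 28630/(6 + 416) = 30040/791 - 28630/422 = 30040*(1/791) - 28630*1/422 = 30040/791 - 14315/211 = -4984725/166901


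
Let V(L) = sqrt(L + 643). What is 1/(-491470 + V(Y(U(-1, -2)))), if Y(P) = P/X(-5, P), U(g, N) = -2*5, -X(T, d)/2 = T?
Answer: -245735/120771380129 - sqrt(642)/241542760258 ≈ -2.0348e-6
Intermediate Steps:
X(T, d) = -2*T
U(g, N) = -10
Y(P) = P/10 (Y(P) = P/((-2*(-5))) = P/10)
V(L) = sqrt(643 + L)
1/(-491470 + V(Y(U(-1, -2)))) = 1/(-491470 + sqrt(643 + (1/10)*(-10))) = 1/(-491470 + sqrt(643 - 1)) = 1/(-491470 + sqrt(642))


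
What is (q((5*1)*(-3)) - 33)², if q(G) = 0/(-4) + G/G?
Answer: 1024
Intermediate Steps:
q(G) = 1 (q(G) = 0*(-¼) + 1 = 0 + 1 = 1)
(q((5*1)*(-3)) - 33)² = (1 - 33)² = (-32)² = 1024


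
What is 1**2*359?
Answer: 359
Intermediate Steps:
1**2*359 = 1*359 = 359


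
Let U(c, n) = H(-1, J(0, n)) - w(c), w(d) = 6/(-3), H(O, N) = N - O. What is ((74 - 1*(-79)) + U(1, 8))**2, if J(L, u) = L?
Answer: 24336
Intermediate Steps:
w(d) = -2 (w(d) = 6*(-1/3) = -2)
U(c, n) = 3 (U(c, n) = (0 - 1*(-1)) - 1*(-2) = (0 + 1) + 2 = 1 + 2 = 3)
((74 - 1*(-79)) + U(1, 8))**2 = ((74 - 1*(-79)) + 3)**2 = ((74 + 79) + 3)**2 = (153 + 3)**2 = 156**2 = 24336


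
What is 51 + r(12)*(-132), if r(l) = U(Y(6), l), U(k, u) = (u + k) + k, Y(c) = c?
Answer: -3117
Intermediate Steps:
U(k, u) = u + 2*k (U(k, u) = (k + u) + k = u + 2*k)
r(l) = 12 + l (r(l) = l + 2*6 = l + 12 = 12 + l)
51 + r(12)*(-132) = 51 + (12 + 12)*(-132) = 51 + 24*(-132) = 51 - 3168 = -3117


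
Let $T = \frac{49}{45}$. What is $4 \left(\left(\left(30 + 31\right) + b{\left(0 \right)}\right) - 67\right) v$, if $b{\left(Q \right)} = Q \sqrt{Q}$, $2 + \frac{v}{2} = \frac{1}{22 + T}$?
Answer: $\frac{97584}{1039} \approx 93.921$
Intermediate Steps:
$T = \frac{49}{45}$ ($T = 49 \cdot \frac{1}{45} = \frac{49}{45} \approx 1.0889$)
$v = - \frac{4066}{1039}$ ($v = -4 + \frac{2}{22 + \frac{49}{45}} = -4 + \frac{2}{\frac{1039}{45}} = -4 + 2 \cdot \frac{45}{1039} = -4 + \frac{90}{1039} = - \frac{4066}{1039} \approx -3.9134$)
$b{\left(Q \right)} = Q^{\frac{3}{2}}$
$4 \left(\left(\left(30 + 31\right) + b{\left(0 \right)}\right) - 67\right) v = 4 \left(\left(\left(30 + 31\right) + 0^{\frac{3}{2}}\right) - 67\right) \left(- \frac{4066}{1039}\right) = 4 \left(\left(61 + 0\right) - 67\right) \left(- \frac{4066}{1039}\right) = 4 \left(61 - 67\right) \left(- \frac{4066}{1039}\right) = 4 \left(\left(-6\right) \left(- \frac{4066}{1039}\right)\right) = 4 \cdot \frac{24396}{1039} = \frac{97584}{1039}$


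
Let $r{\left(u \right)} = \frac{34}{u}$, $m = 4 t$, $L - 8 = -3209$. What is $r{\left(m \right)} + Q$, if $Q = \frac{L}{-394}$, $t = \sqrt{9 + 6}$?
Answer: $\frac{3201}{394} + \frac{17 \sqrt{15}}{30} \approx 10.319$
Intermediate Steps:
$L = -3201$ ($L = 8 - 3209 = -3201$)
$t = \sqrt{15} \approx 3.873$
$m = 4 \sqrt{15} \approx 15.492$
$Q = \frac{3201}{394}$ ($Q = - \frac{3201}{-394} = \left(-3201\right) \left(- \frac{1}{394}\right) = \frac{3201}{394} \approx 8.1244$)
$r{\left(m \right)} + Q = \frac{34}{4 \sqrt{15}} + \frac{3201}{394} = 34 \frac{\sqrt{15}}{60} + \frac{3201}{394} = \frac{17 \sqrt{15}}{30} + \frac{3201}{394} = \frac{3201}{394} + \frac{17 \sqrt{15}}{30}$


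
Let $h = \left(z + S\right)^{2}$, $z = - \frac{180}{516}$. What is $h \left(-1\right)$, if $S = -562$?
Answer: $- \frac{584720761}{1849} \approx -3.1624 \cdot 10^{5}$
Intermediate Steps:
$z = - \frac{15}{43}$ ($z = \left(-180\right) \frac{1}{516} = - \frac{15}{43} \approx -0.34884$)
$h = \frac{584720761}{1849}$ ($h = \left(- \frac{15}{43} - 562\right)^{2} = \left(- \frac{24181}{43}\right)^{2} = \frac{584720761}{1849} \approx 3.1624 \cdot 10^{5}$)
$h \left(-1\right) = \frac{584720761}{1849} \left(-1\right) = - \frac{584720761}{1849}$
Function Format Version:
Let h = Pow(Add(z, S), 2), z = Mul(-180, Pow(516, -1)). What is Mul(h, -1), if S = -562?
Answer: Rational(-584720761, 1849) ≈ -3.1624e+5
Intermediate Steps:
z = Rational(-15, 43) (z = Mul(-180, Rational(1, 516)) = Rational(-15, 43) ≈ -0.34884)
h = Rational(584720761, 1849) (h = Pow(Add(Rational(-15, 43), -562), 2) = Pow(Rational(-24181, 43), 2) = Rational(584720761, 1849) ≈ 3.1624e+5)
Mul(h, -1) = Mul(Rational(584720761, 1849), -1) = Rational(-584720761, 1849)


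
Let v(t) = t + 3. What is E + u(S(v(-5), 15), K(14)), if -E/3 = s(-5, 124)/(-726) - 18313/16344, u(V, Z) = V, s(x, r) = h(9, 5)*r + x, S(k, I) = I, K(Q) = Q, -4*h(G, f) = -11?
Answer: 13019257/659208 ≈ 19.750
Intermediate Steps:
h(G, f) = 11/4 (h(G, f) = -¼*(-11) = 11/4)
v(t) = 3 + t
s(x, r) = x + 11*r/4 (s(x, r) = 11*r/4 + x = x + 11*r/4)
E = 3131137/659208 (E = -3*((-5 + (11/4)*124)/(-726) - 18313/16344) = -3*((-5 + 341)*(-1/726) - 18313*1/16344) = -3*(336*(-1/726) - 18313/16344) = -3*(-56/121 - 18313/16344) = -3*(-3131137/1977624) = 3131137/659208 ≈ 4.7498)
E + u(S(v(-5), 15), K(14)) = 3131137/659208 + 15 = 13019257/659208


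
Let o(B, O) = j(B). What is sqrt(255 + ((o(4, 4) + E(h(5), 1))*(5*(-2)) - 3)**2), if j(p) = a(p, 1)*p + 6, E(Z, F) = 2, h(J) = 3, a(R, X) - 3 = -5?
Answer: 2*sqrt(66) ≈ 16.248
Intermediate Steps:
a(R, X) = -2 (a(R, X) = 3 - 5 = -2)
j(p) = 6 - 2*p (j(p) = -2*p + 6 = 6 - 2*p)
o(B, O) = 6 - 2*B
sqrt(255 + ((o(4, 4) + E(h(5), 1))*(5*(-2)) - 3)**2) = sqrt(255 + (((6 - 2*4) + 2)*(5*(-2)) - 3)**2) = sqrt(255 + (((6 - 8) + 2)*(-10) - 3)**2) = sqrt(255 + ((-2 + 2)*(-10) - 3)**2) = sqrt(255 + (0*(-10) - 3)**2) = sqrt(255 + (0 - 3)**2) = sqrt(255 + (-3)**2) = sqrt(255 + 9) = sqrt(264) = 2*sqrt(66)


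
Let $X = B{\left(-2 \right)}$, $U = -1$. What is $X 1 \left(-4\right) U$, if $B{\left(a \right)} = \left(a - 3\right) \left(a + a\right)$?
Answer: $80$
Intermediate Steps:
$B{\left(a \right)} = 2 a \left(-3 + a\right)$ ($B{\left(a \right)} = \left(-3 + a\right) 2 a = 2 a \left(-3 + a\right)$)
$X = 20$ ($X = 2 \left(-2\right) \left(-3 - 2\right) = 2 \left(-2\right) \left(-5\right) = 20$)
$X 1 \left(-4\right) U = 20 \cdot 1 \left(-4\right) \left(-1\right) = 20 \left(-4\right) \left(-1\right) = \left(-80\right) \left(-1\right) = 80$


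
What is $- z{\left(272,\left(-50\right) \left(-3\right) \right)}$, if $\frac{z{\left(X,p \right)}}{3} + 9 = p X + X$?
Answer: $-123189$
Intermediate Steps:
$z{\left(X,p \right)} = -27 + 3 X + 3 X p$ ($z{\left(X,p \right)} = -27 + 3 \left(p X + X\right) = -27 + 3 \left(X p + X\right) = -27 + 3 \left(X + X p\right) = -27 + \left(3 X + 3 X p\right) = -27 + 3 X + 3 X p$)
$- z{\left(272,\left(-50\right) \left(-3\right) \right)} = - (-27 + 3 \cdot 272 + 3 \cdot 272 \left(\left(-50\right) \left(-3\right)\right)) = - (-27 + 816 + 3 \cdot 272 \cdot 150) = - (-27 + 816 + 122400) = \left(-1\right) 123189 = -123189$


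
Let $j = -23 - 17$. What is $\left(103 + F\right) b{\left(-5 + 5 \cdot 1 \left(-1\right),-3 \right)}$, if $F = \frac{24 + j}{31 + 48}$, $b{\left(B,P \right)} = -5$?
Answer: $- \frac{40605}{79} \approx -513.99$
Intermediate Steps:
$j = -40$ ($j = -23 - 17 = -40$)
$F = - \frac{16}{79}$ ($F = \frac{24 - 40}{31 + 48} = - \frac{16}{79} \approx -0.20253$)
$\left(103 + F\right) b{\left(-5 + 5 \cdot 1 \left(-1\right),-3 \right)} = \left(103 - \frac{16}{79}\right) \left(-5\right) = \frac{8121}{79} \left(-5\right) = - \frac{40605}{79}$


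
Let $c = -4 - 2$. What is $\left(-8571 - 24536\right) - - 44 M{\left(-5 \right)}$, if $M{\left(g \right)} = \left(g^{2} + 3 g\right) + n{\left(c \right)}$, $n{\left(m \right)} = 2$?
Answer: $-32579$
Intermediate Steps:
$c = -6$ ($c = -4 - 2 = -6$)
$M{\left(g \right)} = 2 + g^{2} + 3 g$ ($M{\left(g \right)} = \left(g^{2} + 3 g\right) + 2 = 2 + g^{2} + 3 g$)
$\left(-8571 - 24536\right) - - 44 M{\left(-5 \right)} = \left(-8571 - 24536\right) - - 44 \left(2 + \left(-5\right)^{2} + 3 \left(-5\right)\right) = \left(-8571 - 24536\right) - - 44 \left(2 + 25 - 15\right) = -33107 - \left(-44\right) 12 = -33107 - -528 = -33107 + 528 = -32579$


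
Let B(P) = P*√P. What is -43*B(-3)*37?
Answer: 4773*I*√3 ≈ 8267.1*I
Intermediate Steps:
B(P) = P^(3/2)
-43*B(-3)*37 = -(-129)*I*√3*37 = (129*I*√3)*37 = 4773*I*√3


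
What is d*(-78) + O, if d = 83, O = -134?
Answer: -6608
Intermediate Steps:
d*(-78) + O = 83*(-78) - 134 = -6474 - 134 = -6608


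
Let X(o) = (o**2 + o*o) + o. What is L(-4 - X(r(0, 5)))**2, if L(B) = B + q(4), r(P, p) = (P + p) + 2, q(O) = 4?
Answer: 11025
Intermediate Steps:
r(P, p) = 2 + P + p
X(o) = o + 2*o**2 (X(o) = (o**2 + o**2) + o = 2*o**2 + o = o + 2*o**2)
L(B) = 4 + B (L(B) = B + 4 = 4 + B)
L(-4 - X(r(0, 5)))**2 = (4 + (-4 - (2 + 0 + 5)*(1 + 2*(2 + 0 + 5))))**2 = (4 + (-4 - 7*(1 + 2*7)))**2 = (4 + (-4 - 7*(1 + 14)))**2 = (4 + (-4 - 7*15))**2 = (4 + (-4 - 1*105))**2 = (4 + (-4 - 105))**2 = (4 - 109)**2 = (-105)**2 = 11025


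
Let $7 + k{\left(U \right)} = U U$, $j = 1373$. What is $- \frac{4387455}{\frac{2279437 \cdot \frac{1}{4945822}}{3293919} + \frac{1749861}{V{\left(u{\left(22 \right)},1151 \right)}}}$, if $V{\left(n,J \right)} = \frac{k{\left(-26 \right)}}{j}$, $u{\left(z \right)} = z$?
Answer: $- \frac{15939288653652215270370}{13046806815892022745769} \approx -1.2217$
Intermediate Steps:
$k{\left(U \right)} = -7 + U^{2}$ ($k{\left(U \right)} = -7 + U U = -7 + U^{2}$)
$V{\left(n,J \right)} = \frac{669}{1373}$ ($V{\left(n,J \right)} = \frac{-7 + \left(-26\right)^{2}}{1373} = \left(-7 + 676\right) \frac{1}{1373} = 669 \cdot \frac{1}{1373} = \frac{669}{1373}$)
$- \frac{4387455}{\frac{2279437 \cdot \frac{1}{4945822}}{3293919} + \frac{1749861}{V{\left(u{\left(22 \right)},1151 \right)}}} = - \frac{4387455}{\frac{2279437 \cdot \frac{1}{4945822}}{3293919} + \frac{1749861}{\frac{669}{1373}}} = - \frac{4387455}{2279437 \cdot \frac{1}{4945822} \cdot \frac{1}{3293919} + 1749861 \cdot \frac{1373}{669}} = - \frac{4387455}{\frac{2279437}{4945822} \cdot \frac{1}{3293919} + \frac{800853051}{223}} = - \frac{4387455}{\frac{2279437}{16291137056418} + \frac{800853051}{223}} = - \frac{4387455}{\frac{13046806815892022745769}{3632923563581214}} = \left(-4387455\right) \frac{3632923563581214}{13046806815892022745769} = - \frac{15939288653652215270370}{13046806815892022745769}$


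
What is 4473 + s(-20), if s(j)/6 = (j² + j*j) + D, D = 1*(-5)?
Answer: 9243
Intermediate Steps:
D = -5
s(j) = -30 + 12*j² (s(j) = 6*((j² + j*j) - 5) = 6*((j² + j²) - 5) = 6*(2*j² - 5) = 6*(-5 + 2*j²) = -30 + 12*j²)
4473 + s(-20) = 4473 + (-30 + 12*(-20)²) = 4473 + (-30 + 12*400) = 4473 + (-30 + 4800) = 4473 + 4770 = 9243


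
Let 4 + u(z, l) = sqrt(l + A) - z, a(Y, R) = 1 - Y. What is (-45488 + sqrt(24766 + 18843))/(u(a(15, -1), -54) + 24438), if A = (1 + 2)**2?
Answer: -(45488 - sqrt(43609))/(24448 + 3*I*sqrt(5)) ≈ -1.8521 + 0.00050818*I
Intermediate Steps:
A = 9 (A = 3**2 = 9)
u(z, l) = -4 + sqrt(9 + l) - z (u(z, l) = -4 + (sqrt(l + 9) - z) = -4 + (sqrt(9 + l) - z) = -4 + sqrt(9 + l) - z)
(-45488 + sqrt(24766 + 18843))/(u(a(15, -1), -54) + 24438) = (-45488 + sqrt(24766 + 18843))/((-4 + sqrt(9 - 54) - (1 - 1*15)) + 24438) = (-45488 + sqrt(43609))/((-4 + sqrt(-45) - (1 - 15)) + 24438) = (-45488 + sqrt(43609))/((-4 + 3*I*sqrt(5) - 1*(-14)) + 24438) = (-45488 + sqrt(43609))/((-4 + 3*I*sqrt(5) + 14) + 24438) = (-45488 + sqrt(43609))/((10 + 3*I*sqrt(5)) + 24438) = (-45488 + sqrt(43609))/(24448 + 3*I*sqrt(5))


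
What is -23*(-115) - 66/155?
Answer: 409909/155 ≈ 2644.6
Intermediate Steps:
-23*(-115) - 66/155 = 2645 - 66*1/155 = 2645 - 66/155 = 409909/155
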